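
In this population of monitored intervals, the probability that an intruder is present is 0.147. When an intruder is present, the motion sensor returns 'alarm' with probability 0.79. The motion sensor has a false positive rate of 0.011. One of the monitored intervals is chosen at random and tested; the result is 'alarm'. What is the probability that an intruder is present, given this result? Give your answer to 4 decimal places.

Let H be the event that an intruder is present. P(H) = 0.147, so P(¬H) = 0.853. With E the 'alarm' result, P(E|H) = 0.79 and P(E|¬H) = 0.011.
P(E) = 0.79·0.147 + 0.011·0.853 = 0.11613 + 0.0093830 = 0.12551.
By Bayes' theorem, P(H|E) = 0.11613 / 0.12551 = 0.9252.

P(H | E) ≈ 0.9252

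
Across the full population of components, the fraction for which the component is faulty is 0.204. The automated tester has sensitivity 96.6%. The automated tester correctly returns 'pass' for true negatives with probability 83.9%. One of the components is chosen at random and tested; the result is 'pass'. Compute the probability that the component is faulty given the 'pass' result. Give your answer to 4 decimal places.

P(H | E) ≈ 0.0103

Let H be the event that the component is faulty. P(H) = 0.204, so P(¬H) = 0.796. With E the 'pass' result, P(E|H) = 0.034 and P(E|¬H) = 0.839.
P(E) = 0.034·0.204 + 0.839·0.796 = 0.0069360 + 0.66784 = 0.67478.
By Bayes' theorem, P(H|E) = 0.0069360 / 0.67478 = 0.0103.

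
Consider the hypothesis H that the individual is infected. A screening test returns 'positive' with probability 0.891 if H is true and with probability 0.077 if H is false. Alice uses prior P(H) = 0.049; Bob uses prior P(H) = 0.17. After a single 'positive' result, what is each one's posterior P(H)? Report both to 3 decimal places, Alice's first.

P('+'|H) = 0.891, P('+'|¬H) = 0.077.
Alice: numerator 0.891·0.049 = 0.043659; evidence = 0.043659+0.077·0.951 = 0.11689; posterior = 0.374.
Bob: numerator 0.891·0.17 = 0.15147; evidence = 0.15147+0.077·0.83 = 0.21538; posterior = 0.703.

Alice: 0.374; Bob: 0.703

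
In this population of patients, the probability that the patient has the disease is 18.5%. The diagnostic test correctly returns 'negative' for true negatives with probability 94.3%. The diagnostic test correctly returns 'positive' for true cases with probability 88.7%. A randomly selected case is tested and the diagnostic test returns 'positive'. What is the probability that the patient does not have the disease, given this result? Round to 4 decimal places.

Write H for 'the patient has the disease'. Prior odds H:¬H = 0.185/0.815 = 0.22699. For the 'positive' outcome, the likelihood ratio is 0.887/0.057 = 15.561.
Posterior odds = 0.22699 × 15.561 = 3.5323, so P(H|E) = 3.5323/(1+3.5323) = 0.7794. Then P(¬H|E) = 1 − 0.7794 = 0.2206.

P(¬H | E) ≈ 0.2206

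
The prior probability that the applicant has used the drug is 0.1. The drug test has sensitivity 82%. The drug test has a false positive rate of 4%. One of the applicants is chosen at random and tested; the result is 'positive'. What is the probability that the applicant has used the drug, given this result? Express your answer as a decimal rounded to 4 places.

P(H | E) ≈ 0.6949

Let H be the event that the applicant has used the drug. P(H) = 0.1, so P(¬H) = 0.9. With E the 'positive' result, P(E|H) = 0.82 and P(E|¬H) = 0.04.
P(E) = 0.82·0.1 + 0.04·0.9 = 0.082000 + 0.036000 = 0.11800.
By Bayes' theorem, P(H|E) = 0.082000 / 0.11800 = 0.6949.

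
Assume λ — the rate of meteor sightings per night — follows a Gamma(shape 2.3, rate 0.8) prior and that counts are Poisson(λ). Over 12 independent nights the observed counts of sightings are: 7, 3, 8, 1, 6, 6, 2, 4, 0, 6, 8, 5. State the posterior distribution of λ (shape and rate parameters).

Posterior: Gamma(shape=58.3, rate=12.8)

Total count ∑xᵢ = 56 over n = 12 nights.
Gamma is conjugate to the Poisson likelihood: posterior is Gamma(shape = 2.3+56 = 58.3, rate = 0.8+12 = 12.8).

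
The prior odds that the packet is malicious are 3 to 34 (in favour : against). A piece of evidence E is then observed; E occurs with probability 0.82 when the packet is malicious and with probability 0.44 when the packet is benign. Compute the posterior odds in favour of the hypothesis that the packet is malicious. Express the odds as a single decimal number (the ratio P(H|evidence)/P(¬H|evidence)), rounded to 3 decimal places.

Posterior odds ≈ 0.164

Prior odds = 3/34 = 0.088235. In log-odds, ln(0.088235) = -2.4277.
Add log likelihood ratio: ln(1.8636) = 0.62253.
Posterior log-odds = -1.8052, so posterior odds = exp(-1.8052) = 0.16444.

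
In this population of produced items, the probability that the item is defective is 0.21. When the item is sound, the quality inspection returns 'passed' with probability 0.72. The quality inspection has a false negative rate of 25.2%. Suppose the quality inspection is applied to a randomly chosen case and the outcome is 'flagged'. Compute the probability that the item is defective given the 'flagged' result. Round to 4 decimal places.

Write H for 'the item is defective'. Prior odds H:¬H = 0.21/0.79 = 0.26582. For the 'flagged' outcome, the likelihood ratio is 0.748/0.28 = 2.6714.
Posterior odds = 0.26582 × 2.6714 = 0.71013, so P(H|E) = 0.71013/(1+0.71013) = 0.4152.

P(H | E) ≈ 0.4152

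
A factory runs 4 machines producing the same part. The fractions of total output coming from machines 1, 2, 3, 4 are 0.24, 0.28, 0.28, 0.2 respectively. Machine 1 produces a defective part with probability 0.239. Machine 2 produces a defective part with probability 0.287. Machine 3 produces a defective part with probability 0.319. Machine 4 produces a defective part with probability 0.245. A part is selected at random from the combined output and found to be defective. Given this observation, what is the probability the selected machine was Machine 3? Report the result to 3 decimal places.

Posterior probability ≈ 0.324

Tabulate prior·likelihood by source: [1] prior 0.24, lik 0.239, product 0.05736; [2] prior 0.28, lik 0.287, product 0.08036; [3] prior 0.28, lik 0.319, product 0.08932; [4] prior 0.2, lik 0.245, product 0.04900.
Normalizing constant = 0.27604; the posterior for Machine 3 is its product over the sum, 0.08932/0.27604 = 0.324.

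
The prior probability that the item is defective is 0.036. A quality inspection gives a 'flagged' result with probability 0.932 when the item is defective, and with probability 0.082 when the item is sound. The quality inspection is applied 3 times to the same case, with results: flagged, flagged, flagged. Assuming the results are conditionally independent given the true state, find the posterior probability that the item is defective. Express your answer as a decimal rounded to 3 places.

Posterior P(H) ≈ 0.982

Let H be the event that the item is defective; start with P(H) = 0.036. P('flagged'|H) = 0.932, P('flagged'|¬H) = 0.082.
Update on result 1 ('flagged'): P(H) ← 0.932·0.0360 / (0.932·0.0360 + 0.082·0.9640) = 0.033552/0.11260 = 0.2980.
Update on result 2 ('flagged'): P(H) ← 0.932·0.2980 / (0.932·0.2980 + 0.082·0.7020) = 0.27771/0.33528 = 0.8283.
Update on result 3 ('flagged'): P(H) ← 0.932·0.8283 / (0.932·0.8283 + 0.082·0.1717) = 0.77198/0.78606 = 0.9821.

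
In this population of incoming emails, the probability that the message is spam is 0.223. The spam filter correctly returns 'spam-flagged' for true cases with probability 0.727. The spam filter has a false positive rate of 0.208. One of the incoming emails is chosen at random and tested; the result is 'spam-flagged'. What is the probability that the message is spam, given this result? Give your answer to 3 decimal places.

Write H for 'the message is spam'. Prior odds H:¬H = 0.223/0.777 = 0.28700. For the 'spam-flagged' outcome, the likelihood ratio is 0.727/0.208 = 3.4952.
Posterior odds = 0.28700 × 3.4952 = 1.0031, so P(H|E) = 1.0031/(1+1.0031) = 0.501.

P(H | E) ≈ 0.501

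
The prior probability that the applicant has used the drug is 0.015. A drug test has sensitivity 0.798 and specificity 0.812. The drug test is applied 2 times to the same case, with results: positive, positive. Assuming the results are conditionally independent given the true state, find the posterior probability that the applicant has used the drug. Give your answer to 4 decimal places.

With H the event that the applicant has used the drug, the joint likelihood of the observed sequence is P(data|H) = 0.798·0.798 = 0.63680 and P(data|¬H) = 0.188·0.188 = 0.035344.
Bayes: P(H|data) = 0.015·0.63680 / (0.015·0.63680 + 0.985·0.035344) = 0.0095521/0.044366 = 0.2153.

Posterior P(H) ≈ 0.2153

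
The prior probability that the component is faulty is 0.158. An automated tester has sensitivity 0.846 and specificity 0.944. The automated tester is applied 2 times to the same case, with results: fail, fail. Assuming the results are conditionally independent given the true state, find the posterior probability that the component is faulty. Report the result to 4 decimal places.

Let H be the event that the component is faulty; start with P(H) = 0.158. P('fail'|H) = 0.846, P('fail'|¬H) = 0.056.
Update on result 1 ('fail'): P(H) ← 0.846·0.1580 / (0.846·0.1580 + 0.056·0.8420) = 0.13367/0.18082 = 0.7392.
Update on result 2 ('fail'): P(H) ← 0.846·0.7392 / (0.846·0.7392 + 0.056·0.2608) = 0.62539/0.63999 = 0.9772.

Posterior P(H) ≈ 0.9772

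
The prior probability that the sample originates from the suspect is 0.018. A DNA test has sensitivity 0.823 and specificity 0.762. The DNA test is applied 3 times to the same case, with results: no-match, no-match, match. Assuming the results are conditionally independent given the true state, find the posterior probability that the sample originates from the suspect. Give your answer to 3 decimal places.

Posterior P(H) ≈ 0.003

With H the event that the sample originates from the suspect, the joint likelihood of the observed sequence is P(data|H) = 0.177·0.177·0.823 = 0.025784 and P(data|¬H) = 0.762·0.762·0.238 = 0.13819.
Bayes: P(H|data) = 0.018·0.025784 / (0.018·0.025784 + 0.982·0.13819) = 0.00046411/0.13617 = 0.0034.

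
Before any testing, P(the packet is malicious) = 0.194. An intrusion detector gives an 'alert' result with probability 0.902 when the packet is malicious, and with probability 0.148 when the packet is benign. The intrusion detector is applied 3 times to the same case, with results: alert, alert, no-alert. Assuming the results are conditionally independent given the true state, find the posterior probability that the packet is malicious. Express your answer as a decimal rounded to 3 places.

Let H be the event that the packet is malicious; start with P(H) = 0.194. P('alert'|H) = 0.902, P('alert'|¬H) = 0.148.
Update on result 1 ('alert'): P(H) ← 0.902·0.1940 / (0.902·0.1940 + 0.148·0.8060) = 0.17499/0.29428 = 0.5946.
Update on result 2 ('alert'): P(H) ← 0.902·0.5946 / (0.902·0.5946 + 0.148·0.4054) = 0.53636/0.59636 = 0.8994.
Update on result 3 ('no-alert'): P(H) ← 0.098·0.8994 / (0.098·0.8994 + 0.852·0.1006) = 0.088141/0.17385 = 0.5070.

Posterior P(H) ≈ 0.507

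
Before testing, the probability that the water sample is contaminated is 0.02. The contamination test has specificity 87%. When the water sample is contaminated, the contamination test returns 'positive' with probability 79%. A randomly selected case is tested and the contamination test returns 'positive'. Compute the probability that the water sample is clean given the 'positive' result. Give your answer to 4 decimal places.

P(¬H | E) ≈ 0.8897

Let H be the event that the water sample is contaminated. P(H) = 0.02, so P(¬H) = 0.98. With E the 'positive' result, P(E|H) = 0.79 and P(E|¬H) = 0.13.
P(E) = 0.79·0.02 + 0.13·0.98 = 0.015800 + 0.12740 = 0.14320.
By Bayes' theorem, P(H|E) = 0.015800 / 0.14320 = 0.1103. Hence P(¬H|E) = 1 − 0.1103 = 0.8897.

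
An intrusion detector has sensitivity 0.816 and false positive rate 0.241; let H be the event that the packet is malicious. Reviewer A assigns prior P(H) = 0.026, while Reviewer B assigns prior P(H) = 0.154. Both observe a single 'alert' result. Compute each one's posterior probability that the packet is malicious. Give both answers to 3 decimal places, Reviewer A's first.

P('+'|H) = 0.816, P('+'|¬H) = 0.241.
Reviewer A: numerator 0.816·0.026 = 0.021216; evidence = 0.021216+0.241·0.974 = 0.25595; posterior = 0.083.
Reviewer B: numerator 0.816·0.154 = 0.12566; evidence = 0.12566+0.241·0.846 = 0.32955; posterior = 0.381.

Reviewer A: 0.083; Reviewer B: 0.381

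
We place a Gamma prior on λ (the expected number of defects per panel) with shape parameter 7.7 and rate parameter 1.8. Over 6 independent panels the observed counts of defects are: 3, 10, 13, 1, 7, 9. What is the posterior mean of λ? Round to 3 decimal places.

The Poisson likelihood adds the total count to the shape and the number of exposure periods to the rate. Here ∑xᵢ = 43 and n = 6, so shape 7.7→50.7 and rate 1.8→7.8.
Posterior mean = shape/rate = 50.7/7.8 = 6.500.

Posterior mean ≈ 6.500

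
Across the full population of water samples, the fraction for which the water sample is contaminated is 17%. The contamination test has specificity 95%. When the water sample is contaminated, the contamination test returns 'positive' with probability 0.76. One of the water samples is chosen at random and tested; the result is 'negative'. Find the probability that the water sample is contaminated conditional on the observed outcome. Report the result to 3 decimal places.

Write H for 'the water sample is contaminated'. Prior odds H:¬H = 0.17/0.83 = 0.20482. For the 'negative' outcome, the likelihood ratio is 0.24/0.95 = 0.25263.
Posterior odds = 0.20482 × 0.25263 = 0.051744, so P(H|E) = 0.051744/(1+0.051744) = 0.049.

P(H | E) ≈ 0.049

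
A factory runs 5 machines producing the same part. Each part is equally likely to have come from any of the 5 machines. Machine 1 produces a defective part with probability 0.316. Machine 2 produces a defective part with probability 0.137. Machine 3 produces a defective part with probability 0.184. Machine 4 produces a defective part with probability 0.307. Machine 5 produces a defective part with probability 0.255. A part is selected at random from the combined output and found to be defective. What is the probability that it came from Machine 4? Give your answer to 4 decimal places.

Posterior probability ≈ 0.2560

Tabulate prior·likelihood by source: [1] prior 0.2, lik 0.316, product 0.06320; [2] prior 0.2, lik 0.137, product 0.02740; [3] prior 0.2, lik 0.184, product 0.03680; [4] prior 0.2, lik 0.307, product 0.06140; [5] prior 0.2, lik 0.255, product 0.05100.
Normalizing constant = 0.23980; the posterior for Machine 4 is its product over the sum, 0.06140/0.23980 = 0.2560.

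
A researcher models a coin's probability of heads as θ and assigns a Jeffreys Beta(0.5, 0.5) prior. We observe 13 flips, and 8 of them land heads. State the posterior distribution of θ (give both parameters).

The binomial likelihood is conjugate to the Beta prior: with 8 successes and 5 failures, the posterior is Beta(0.5+8, 0.5+5) = Beta(8.5, 5.5).

Posterior: Beta(8.5, 5.5)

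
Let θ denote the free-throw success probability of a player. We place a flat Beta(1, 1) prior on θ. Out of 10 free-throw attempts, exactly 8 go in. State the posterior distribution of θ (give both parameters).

Posterior: Beta(9, 3)

The binomial likelihood is conjugate to the Beta prior: with 8 successes and 2 failures, the posterior is Beta(1+8, 1+2) = Beta(9, 3).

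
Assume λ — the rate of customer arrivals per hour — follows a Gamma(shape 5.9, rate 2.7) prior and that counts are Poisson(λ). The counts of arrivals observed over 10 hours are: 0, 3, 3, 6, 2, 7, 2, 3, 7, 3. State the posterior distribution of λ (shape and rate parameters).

Posterior: Gamma(shape=41.9, rate=12.7)

Total count ∑xᵢ = 36 over n = 10 hours.
Gamma is conjugate to the Poisson likelihood: posterior is Gamma(shape = 5.9+36 = 41.9, rate = 2.7+10 = 12.7).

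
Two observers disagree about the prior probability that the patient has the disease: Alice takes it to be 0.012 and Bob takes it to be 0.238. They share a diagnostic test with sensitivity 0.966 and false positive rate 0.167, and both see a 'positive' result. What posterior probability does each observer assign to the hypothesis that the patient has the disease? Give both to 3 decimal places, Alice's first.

Alice: 0.066; Bob: 0.644

The likelihood ratio for a 'positive' result is 0.966/0.167 = 5.7844.
Alice: prior odds 0.012/0.988 = 0.012146; posterior odds 0.070256; posterior probability 0.066.
Bob: prior odds 0.238/0.762 = 0.31234; posterior odds 1.8067; posterior probability 0.644.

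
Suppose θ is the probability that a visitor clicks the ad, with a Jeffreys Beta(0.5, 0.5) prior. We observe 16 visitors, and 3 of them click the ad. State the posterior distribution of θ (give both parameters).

Posterior: Beta(3.5, 13.5)

Observing 3 successes and 13 failures updates Beta(0.5, 0.5) by adding the success and failure counts to the two shape parameters: α = 0.5+3 = 3.5, β = 0.5+13 = 13.5.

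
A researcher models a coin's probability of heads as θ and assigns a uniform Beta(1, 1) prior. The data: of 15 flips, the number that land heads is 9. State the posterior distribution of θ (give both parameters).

Posterior: Beta(10, 7)

Observing 9 successes and 6 failures updates Beta(1, 1) by adding the success and failure counts to the two shape parameters: α = 1+9 = 10, β = 1+6 = 7.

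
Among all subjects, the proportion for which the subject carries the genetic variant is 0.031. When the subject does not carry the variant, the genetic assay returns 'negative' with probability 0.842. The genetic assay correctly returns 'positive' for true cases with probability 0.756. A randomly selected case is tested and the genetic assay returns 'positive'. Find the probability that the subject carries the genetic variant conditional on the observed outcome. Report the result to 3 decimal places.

Write H for 'the subject carries the genetic variant'. Prior odds H:¬H = 0.031/0.969 = 0.031992. For the 'positive' outcome, the likelihood ratio is 0.756/0.158 = 4.7848.
Posterior odds = 0.031992 × 4.7848 = 0.15307, so P(H|E) = 0.15307/(1+0.15307) = 0.133.

P(H | E) ≈ 0.133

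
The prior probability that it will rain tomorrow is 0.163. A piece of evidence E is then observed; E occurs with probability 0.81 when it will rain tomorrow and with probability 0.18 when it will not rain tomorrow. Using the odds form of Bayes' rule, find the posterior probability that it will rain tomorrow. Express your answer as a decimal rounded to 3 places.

Posterior probability ≈ 0.467

Prior odds = 0.163/(1−0.163) = 0.19474. In log-odds, ln(0.19474) = -1.6361.
Add log likelihood ratio: ln(4.5000) = 1.5041.
Posterior log-odds = -0.13200, so posterior odds = exp(-0.13200) = 0.87634. Converting, P(H|E) = 0.87634/1.8763 = 0.467.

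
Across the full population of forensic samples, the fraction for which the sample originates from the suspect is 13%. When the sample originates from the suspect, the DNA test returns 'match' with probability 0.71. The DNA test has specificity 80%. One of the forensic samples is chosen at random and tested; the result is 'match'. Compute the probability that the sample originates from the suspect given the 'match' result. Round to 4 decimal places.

P(H | E) ≈ 0.3466

Write H for 'the sample originates from the suspect'. Prior odds H:¬H = 0.13/0.87 = 0.14943. For the 'match' outcome, the likelihood ratio is 0.71/0.2 = 3.5500.
Posterior odds = 0.14943 × 3.5500 = 0.53046, so P(H|E) = 0.53046/(1+0.53046) = 0.3466.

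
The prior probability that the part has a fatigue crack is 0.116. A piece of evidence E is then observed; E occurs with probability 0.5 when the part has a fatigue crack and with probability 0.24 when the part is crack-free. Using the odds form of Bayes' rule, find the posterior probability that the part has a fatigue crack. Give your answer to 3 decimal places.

Posterior probability ≈ 0.215

Prior odds = 0.116/(1−0.116) = 0.13122. In log-odds, ln(0.13122) = -2.0309.
Add log likelihood ratio: ln(2.0833) = 0.73397.
Posterior log-odds = -1.2969, so posterior odds = exp(-1.2969) = 0.27338. Converting, P(H|E) = 0.27338/1.2734 = 0.215.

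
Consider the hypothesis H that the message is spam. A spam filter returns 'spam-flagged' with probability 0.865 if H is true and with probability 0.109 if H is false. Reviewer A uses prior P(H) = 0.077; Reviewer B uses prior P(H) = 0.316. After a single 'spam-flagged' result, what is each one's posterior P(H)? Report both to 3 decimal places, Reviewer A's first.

The likelihood ratio for a 'spam-flagged' result is 0.865/0.109 = 7.9358.
Reviewer A: prior odds 0.077/0.923 = 0.083424; posterior odds 0.66203; posterior probability 0.398.
Reviewer B: prior odds 0.316/0.684 = 0.46199; posterior odds 3.6662; posterior probability 0.786.

Reviewer A: 0.398; Reviewer B: 0.786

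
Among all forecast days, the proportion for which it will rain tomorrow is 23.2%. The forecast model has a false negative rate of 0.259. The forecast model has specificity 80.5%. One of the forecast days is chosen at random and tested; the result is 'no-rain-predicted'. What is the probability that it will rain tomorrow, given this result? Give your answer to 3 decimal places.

P(H | E) ≈ 0.089

Write H for 'it will rain tomorrow'. Prior odds H:¬H = 0.232/0.768 = 0.30208. For the 'no-rain-predicted' outcome, the likelihood ratio is 0.259/0.805 = 0.32174.
Posterior odds = 0.30208 × 0.32174 = 0.097192, so P(H|E) = 0.097192/(1+0.097192) = 0.089.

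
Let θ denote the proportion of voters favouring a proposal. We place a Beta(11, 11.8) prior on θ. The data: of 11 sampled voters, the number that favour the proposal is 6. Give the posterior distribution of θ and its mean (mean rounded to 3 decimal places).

Observing 6 successes and 5 failures updates Beta(11, 11.8) by adding the success and failure counts to the two shape parameters: α = 11+6 = 17, β = 11.8+5 = 16.8.
Posterior mean = α/(α+β) = 17/33.8 = 0.503.

Posterior: Beta(17, 16.8); mean ≈ 0.503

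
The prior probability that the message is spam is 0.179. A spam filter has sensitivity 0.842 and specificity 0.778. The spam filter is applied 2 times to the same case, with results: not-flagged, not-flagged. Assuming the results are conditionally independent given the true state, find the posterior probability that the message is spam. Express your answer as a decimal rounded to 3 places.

With H the event that the message is spam, the joint likelihood of the observed sequence is P(data|H) = 0.158·0.158 = 0.024964 and P(data|¬H) = 0.778·0.778 = 0.60528.
Bayes: P(H|data) = 0.179·0.024964 / (0.179·0.024964 + 0.821·0.60528) = 0.0044686/0.50141 = 0.0089.

Posterior P(H) ≈ 0.009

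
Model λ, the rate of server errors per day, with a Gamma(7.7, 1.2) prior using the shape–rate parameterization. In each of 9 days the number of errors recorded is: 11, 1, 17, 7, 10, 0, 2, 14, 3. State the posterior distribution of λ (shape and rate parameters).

Total count ∑xᵢ = 65 over n = 9 days.
Gamma is conjugate to the Poisson likelihood: posterior is Gamma(shape = 7.7+65 = 72.7, rate = 1.2+9 = 10.2).

Posterior: Gamma(shape=72.7, rate=10.2)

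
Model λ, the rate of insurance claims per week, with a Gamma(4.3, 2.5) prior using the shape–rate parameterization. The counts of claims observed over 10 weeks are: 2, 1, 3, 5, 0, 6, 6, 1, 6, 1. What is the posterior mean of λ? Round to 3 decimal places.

Posterior mean ≈ 2.824

The Poisson likelihood adds the total count to the shape and the number of exposure periods to the rate. Here ∑xᵢ = 31 and n = 10, so shape 4.3→35.3 and rate 2.5→12.5.
E[λ | data] = 35.3/12.5 = 2.824.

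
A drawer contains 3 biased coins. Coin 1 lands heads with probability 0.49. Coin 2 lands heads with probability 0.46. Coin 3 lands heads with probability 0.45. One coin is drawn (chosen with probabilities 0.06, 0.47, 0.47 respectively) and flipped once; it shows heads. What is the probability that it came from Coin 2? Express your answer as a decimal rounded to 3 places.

Posterior probability ≈ 0.473

Tabulate prior·likelihood by source: [1] prior 0.06, lik 0.49, product 0.02940; [2] prior 0.47, lik 0.46, product 0.2162; [3] prior 0.47, lik 0.45, product 0.2115.
Normalizing constant = 0.45710; the posterior for Coin 2 is its product over the sum, 0.2162/0.45710 = 0.473.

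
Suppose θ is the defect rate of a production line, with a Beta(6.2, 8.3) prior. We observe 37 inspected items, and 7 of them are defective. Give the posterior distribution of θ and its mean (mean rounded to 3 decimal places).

Posterior: Beta(13.2, 38.3); mean ≈ 0.256

Observing 7 successes and 30 failures updates Beta(6.2, 8.3) by adding the success and failure counts to the two shape parameters: α = 6.2+7 = 13.2, β = 8.3+30 = 38.3.
Posterior mean = α/(α+β) = 13.2/51.5 = 0.256.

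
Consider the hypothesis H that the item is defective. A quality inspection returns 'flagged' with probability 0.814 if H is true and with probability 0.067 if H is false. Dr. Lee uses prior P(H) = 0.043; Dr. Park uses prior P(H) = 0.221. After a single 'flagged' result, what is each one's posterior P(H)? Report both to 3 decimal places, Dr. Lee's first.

P('+'|H) = 0.814, P('+'|¬H) = 0.067.
Dr. Lee: numerator 0.814·0.043 = 0.035002; evidence = 0.035002+0.067·0.957 = 0.099121; posterior = 0.353.
Dr. Park: numerator 0.814·0.221 = 0.17989; evidence = 0.17989+0.067·0.779 = 0.23209; posterior = 0.775.

Dr. Lee: 0.353; Dr. Park: 0.775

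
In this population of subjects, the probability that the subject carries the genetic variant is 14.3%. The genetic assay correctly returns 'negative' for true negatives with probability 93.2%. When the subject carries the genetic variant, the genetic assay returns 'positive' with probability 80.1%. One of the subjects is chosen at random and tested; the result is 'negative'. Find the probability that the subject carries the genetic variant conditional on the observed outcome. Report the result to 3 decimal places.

P(H | E) ≈ 0.034

Let H be the event that the subject carries the genetic variant. P(H) = 0.143, so P(¬H) = 0.857. With E the 'negative' result, P(E|H) = 0.199 and P(E|¬H) = 0.932.
P(E) = 0.199·0.143 + 0.932·0.857 = 0.028457 + 0.79872 = 0.82718.
By Bayes' theorem, P(H|E) = 0.028457 / 0.82718 = 0.034.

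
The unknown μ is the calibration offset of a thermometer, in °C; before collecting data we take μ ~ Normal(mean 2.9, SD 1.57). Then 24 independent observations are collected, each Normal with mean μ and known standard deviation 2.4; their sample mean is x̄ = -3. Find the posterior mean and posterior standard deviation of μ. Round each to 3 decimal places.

Posterior mean ≈ -2.477; posterior SD ≈ 0.468

With known σ, the Normal prior is conjugate. Weight on the data is w = (n/σ²)/(n/σ² + 1/τ₀²) = 4.16667/(4.16667+0.405696) = 0.91127.
Posterior mean = w·x̄ + (1−w)·μ₀ = 0.91127·-3 + 0.088728·2.9 = -2.477. Posterior variance = 1/(4.16667+0.405696) = 0.218705, so SD = 0.468.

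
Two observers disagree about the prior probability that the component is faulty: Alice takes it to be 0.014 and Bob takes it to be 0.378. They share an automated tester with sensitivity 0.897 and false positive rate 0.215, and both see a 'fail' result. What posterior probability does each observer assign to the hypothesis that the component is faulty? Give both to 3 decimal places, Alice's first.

Alice: 0.056; Bob: 0.717

P('+'|H) = 0.897, P('+'|¬H) = 0.215.
Alice: numerator 0.897·0.014 = 0.012558; evidence = 0.012558+0.215·0.986 = 0.22455; posterior = 0.056.
Bob: numerator 0.897·0.378 = 0.33907; evidence = 0.33907+0.215·0.622 = 0.47280; posterior = 0.717.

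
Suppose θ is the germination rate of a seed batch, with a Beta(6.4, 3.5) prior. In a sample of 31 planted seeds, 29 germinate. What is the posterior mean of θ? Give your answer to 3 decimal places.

Posterior mean ≈ 0.866

The binomial likelihood is conjugate to the Beta prior: with 29 successes and 2 failures, the posterior is Beta(6.4+29, 3.5+2) = Beta(35.4, 5.5).
E[θ | data] = 35.4/(35.4+5.5) = 0.866.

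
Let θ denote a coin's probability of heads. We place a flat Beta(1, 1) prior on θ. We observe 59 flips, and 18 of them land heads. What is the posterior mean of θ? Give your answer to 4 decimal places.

Posterior mean ≈ 0.3115

Observing 18 successes and 41 failures updates Beta(1, 1) by adding the success and failure counts to the two shape parameters: α = 1+18 = 19, β = 1+41 = 42.
E[θ | data] = 19/(19+42) = 0.3115.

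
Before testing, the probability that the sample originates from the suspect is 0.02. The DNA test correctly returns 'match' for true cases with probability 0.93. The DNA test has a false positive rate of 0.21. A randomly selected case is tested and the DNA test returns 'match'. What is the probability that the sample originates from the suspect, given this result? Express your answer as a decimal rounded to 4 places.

P(H | E) ≈ 0.0829

Write H for 'the sample originates from the suspect'. Prior odds H:¬H = 0.02/0.98 = 0.020408. For the 'match' outcome, the likelihood ratio is 0.93/0.21 = 4.4286.
Posterior odds = 0.020408 × 4.4286 = 0.090379, so P(H|E) = 0.090379/(1+0.090379) = 0.0829.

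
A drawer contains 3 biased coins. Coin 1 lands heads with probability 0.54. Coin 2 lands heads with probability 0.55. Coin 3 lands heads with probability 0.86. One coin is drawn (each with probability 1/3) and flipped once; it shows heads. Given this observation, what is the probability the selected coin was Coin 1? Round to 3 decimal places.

Posterior probability ≈ 0.277

Tabulate prior·likelihood by source: [1] prior 0.333333, lik 0.54, product 0.1800; [2] prior 0.333333, lik 0.55, product 0.1833; [3] prior 0.333333, lik 0.86, product 0.2867.
Normalizing constant = 0.65000; the posterior for Coin 1 is its product over the sum, 0.1800/0.65000 = 0.277.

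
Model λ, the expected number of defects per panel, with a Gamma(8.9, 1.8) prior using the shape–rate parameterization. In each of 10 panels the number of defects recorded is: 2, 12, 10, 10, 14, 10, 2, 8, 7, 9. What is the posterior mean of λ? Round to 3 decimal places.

The Poisson likelihood adds the total count to the shape and the number of exposure periods to the rate. Here ∑xᵢ = 84 and n = 10, so shape 8.9→92.9 and rate 1.8→11.8.
Posterior mean = shape/rate = 92.9/11.8 = 7.873.

Posterior mean ≈ 7.873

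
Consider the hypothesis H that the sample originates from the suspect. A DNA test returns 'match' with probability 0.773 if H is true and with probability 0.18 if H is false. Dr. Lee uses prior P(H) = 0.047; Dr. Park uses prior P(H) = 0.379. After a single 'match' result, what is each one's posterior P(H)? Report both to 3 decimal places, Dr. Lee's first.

Dr. Lee: 0.175; Dr. Park: 0.724

The likelihood ratio for a 'match' result is 0.773/0.18 = 4.2944.
Dr. Lee: prior odds 0.047/0.953 = 0.049318; posterior odds 0.21179; posterior probability 0.175.
Dr. Park: prior odds 0.379/0.621 = 0.61031; posterior odds 2.6209; posterior probability 0.724.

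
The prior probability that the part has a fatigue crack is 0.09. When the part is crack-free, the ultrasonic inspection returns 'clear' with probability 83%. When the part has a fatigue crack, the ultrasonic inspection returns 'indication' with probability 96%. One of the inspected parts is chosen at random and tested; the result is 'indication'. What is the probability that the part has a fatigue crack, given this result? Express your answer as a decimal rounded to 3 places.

P(H | E) ≈ 0.358

Let H be the event that the part has a fatigue crack. P(H) = 0.09, so P(¬H) = 0.91. With E the 'indication' result, P(E|H) = 0.96 and P(E|¬H) = 0.17.
P(E) = 0.96·0.09 + 0.17·0.91 = 0.086400 + 0.15470 = 0.24110.
By Bayes' theorem, P(H|E) = 0.086400 / 0.24110 = 0.358.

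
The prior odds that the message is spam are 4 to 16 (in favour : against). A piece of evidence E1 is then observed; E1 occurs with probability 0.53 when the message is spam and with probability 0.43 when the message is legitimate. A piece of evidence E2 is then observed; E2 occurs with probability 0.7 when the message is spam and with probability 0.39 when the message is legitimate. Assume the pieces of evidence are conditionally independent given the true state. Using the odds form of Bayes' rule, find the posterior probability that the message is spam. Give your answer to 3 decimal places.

Posterior probability ≈ 0.356

Prior odds = 4/16 = 0.25000. In log-odds, ln(0.25000) = -1.3863.
Add log likelihood ratios: ln(1.2326) + ln(1.7949) = 0.79403.
Posterior log-odds = -0.59227, so posterior odds = exp(-0.59227) = 0.55307. Converting, P(H|E) = 0.55307/1.5531 = 0.356.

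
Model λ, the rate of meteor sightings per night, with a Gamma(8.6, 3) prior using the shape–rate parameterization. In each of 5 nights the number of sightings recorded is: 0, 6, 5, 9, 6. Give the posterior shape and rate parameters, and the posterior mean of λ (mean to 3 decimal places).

The Poisson likelihood adds the total count to the shape and the number of exposure periods to the rate. Here ∑xᵢ = 26 and n = 5, so shape 8.6→34.6 and rate 3→8.
E[λ | data] = 34.6/8 = 4.325.

Posterior: Gamma(shape=34.6, rate=8); mean ≈ 4.325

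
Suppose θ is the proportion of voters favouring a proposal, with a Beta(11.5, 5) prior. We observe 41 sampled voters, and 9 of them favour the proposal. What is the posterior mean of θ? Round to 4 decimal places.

Observing 9 successes and 32 failures updates Beta(11.5, 5) by adding the success and failure counts to the two shape parameters: α = 11.5+9 = 20.5, β = 5+32 = 37.
Posterior mean = α/(α+β) = 20.5/57.5 = 0.3565.

Posterior mean ≈ 0.3565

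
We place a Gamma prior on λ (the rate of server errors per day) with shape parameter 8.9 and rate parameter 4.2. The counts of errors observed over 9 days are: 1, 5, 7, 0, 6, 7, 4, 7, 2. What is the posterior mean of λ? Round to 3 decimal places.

The Poisson likelihood adds the total count to the shape and the number of exposure periods to the rate. Here ∑xᵢ = 39 and n = 9, so shape 8.9→47.9 and rate 4.2→13.2.
Posterior mean = shape/rate = 47.9/13.2 = 3.629.

Posterior mean ≈ 3.629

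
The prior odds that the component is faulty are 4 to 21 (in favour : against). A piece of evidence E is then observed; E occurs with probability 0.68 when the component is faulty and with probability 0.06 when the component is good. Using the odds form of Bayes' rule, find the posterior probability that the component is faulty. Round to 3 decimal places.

Prior odds = 4/21 = 0.19048.
Likelihood ratio for E = 0.68/0.06 = 11.333.
Posterior odds = prior odds × LR = 2.1587.
Posterior probability = odds/(1+odds) = 2.1587/3.1587 = 0.683.

Posterior probability ≈ 0.683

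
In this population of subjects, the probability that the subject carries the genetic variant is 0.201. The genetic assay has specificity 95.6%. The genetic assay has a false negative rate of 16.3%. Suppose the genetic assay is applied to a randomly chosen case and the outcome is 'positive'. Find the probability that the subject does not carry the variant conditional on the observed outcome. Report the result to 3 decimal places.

P(¬H | E) ≈ 0.173

Write H for 'the subject carries the genetic variant'. Prior odds H:¬H = 0.201/0.799 = 0.25156. For the 'positive' outcome, the likelihood ratio is 0.837/0.044 = 19.023.
Posterior odds = 0.25156 × 19.023 = 4.7854, so P(H|E) = 4.7854/(1+4.7854) = 0.827. Then P(¬H|E) = 1 − 0.827 = 0.173.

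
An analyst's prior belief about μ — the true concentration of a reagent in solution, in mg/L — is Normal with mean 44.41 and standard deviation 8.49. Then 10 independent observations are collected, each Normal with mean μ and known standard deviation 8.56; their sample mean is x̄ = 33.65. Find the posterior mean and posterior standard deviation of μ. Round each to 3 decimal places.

Posterior mean ≈ 34.643; posterior SD ≈ 2.579

With known σ, the Normal prior is conjugate. Weight on the data is w = (n/σ²)/(n/σ² + 1/τ₀²) = 0.136475/(0.136475+0.0138735) = 0.90772.
Posterior mean = w·x̄ + (1−w)·μ₀ = 0.90772·33.65 + 0.092275·44.41 = 34.643. Posterior variance = 1/(0.136475+0.0138735) = 6.65122, so SD = 2.579.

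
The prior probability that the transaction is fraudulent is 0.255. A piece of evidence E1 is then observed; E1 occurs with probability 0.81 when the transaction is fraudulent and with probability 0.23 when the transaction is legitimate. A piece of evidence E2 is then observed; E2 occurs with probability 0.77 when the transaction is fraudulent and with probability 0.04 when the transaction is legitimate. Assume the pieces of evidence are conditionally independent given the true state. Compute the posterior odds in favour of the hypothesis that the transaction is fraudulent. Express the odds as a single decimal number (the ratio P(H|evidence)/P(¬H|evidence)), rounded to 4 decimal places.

Posterior odds ≈ 23.2045

Prior odds = 0.255/(1−0.255) = 0.34228. In log-odds, ln(0.34228) = -1.0721.
Add log likelihood ratios: ln(3.5217) + ln(19.250) = 4.2165.
Posterior log-odds = 3.1443, so posterior odds = exp(3.1443) = 23.204.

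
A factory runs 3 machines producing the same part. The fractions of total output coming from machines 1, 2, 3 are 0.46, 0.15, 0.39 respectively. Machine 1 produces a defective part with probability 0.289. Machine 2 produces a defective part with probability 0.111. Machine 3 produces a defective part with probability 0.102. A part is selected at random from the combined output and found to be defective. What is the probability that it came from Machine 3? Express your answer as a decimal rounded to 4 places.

Tabulate prior·likelihood by source: [1] prior 0.46, lik 0.289, product 0.1329; [2] prior 0.15, lik 0.111, product 0.01665; [3] prior 0.39, lik 0.102, product 0.03978.
Normalizing constant = 0.18937; the posterior for Machine 3 is its product over the sum, 0.03978/0.18937 = 0.2101.

Posterior probability ≈ 0.2101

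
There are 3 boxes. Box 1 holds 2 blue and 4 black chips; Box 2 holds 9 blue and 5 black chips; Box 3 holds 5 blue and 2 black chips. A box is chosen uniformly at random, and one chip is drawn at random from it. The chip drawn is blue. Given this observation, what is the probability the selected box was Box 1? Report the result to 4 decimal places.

Tabulate prior·likelihood by source: [1] prior 0.333333, lik 0.3333, product 0.1111; [2] prior 0.333333, lik 0.6429, product 0.2143; [3] prior 0.333333, lik 0.7143, product 0.2381.
Normalizing constant = 0.56349; the posterior for Box 1 is its product over the sum, 0.1111/0.56349 = 0.1972.

Posterior probability ≈ 0.1972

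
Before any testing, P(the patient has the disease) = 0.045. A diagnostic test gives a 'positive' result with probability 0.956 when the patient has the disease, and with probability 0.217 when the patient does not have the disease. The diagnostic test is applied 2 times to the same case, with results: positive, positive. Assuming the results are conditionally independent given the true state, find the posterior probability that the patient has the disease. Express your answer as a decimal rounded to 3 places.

Posterior P(H) ≈ 0.478

Let H be the event that the patient has the disease; start with P(H) = 0.045. P('positive'|H) = 0.956, P('positive'|¬H) = 0.217.
Update on result 1 ('positive'): P(H) ← 0.956·0.0450 / (0.956·0.0450 + 0.217·0.9550) = 0.043020/0.25026 = 0.1719.
Update on result 2 ('positive'): P(H) ← 0.956·0.1719 / (0.956·0.1719 + 0.217·0.8281) = 0.16434/0.34404 = 0.4777.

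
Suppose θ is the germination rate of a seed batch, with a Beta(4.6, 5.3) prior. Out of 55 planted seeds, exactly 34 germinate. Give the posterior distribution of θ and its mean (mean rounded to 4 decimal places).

Posterior: Beta(38.6, 26.3); mean ≈ 0.5948

Observing 34 successes and 21 failures updates Beta(4.6, 5.3) by adding the success and failure counts to the two shape parameters: α = 4.6+34 = 38.6, β = 5.3+21 = 26.3.
E[θ | data] = 38.6/(38.6+26.3) = 0.5948.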